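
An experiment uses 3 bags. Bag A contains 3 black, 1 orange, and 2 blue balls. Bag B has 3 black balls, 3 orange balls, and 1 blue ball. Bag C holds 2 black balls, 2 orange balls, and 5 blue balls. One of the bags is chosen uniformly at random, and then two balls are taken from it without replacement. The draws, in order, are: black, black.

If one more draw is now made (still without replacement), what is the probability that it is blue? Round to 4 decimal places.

0.4004

Compute the likelihood of the observed sequence for each case: P(data | bag A) = (3/6)(2/5) = 0.2; P(data | bag B) = (3/7)(2/6) = 0.14286; P(data | bag C) = (2/9)(1/8) = 0.027778.
Weighting by the prior gives 1/3 · 0.2 = 0.066667, 1/3 · 0.14286 = 0.047619, 1/3 · 0.027778 = 0.0092593; with total 0.12354.
Normalising, the posterior is P(bag A | data) = 0.53961, P(bag B | data) = 0.38544, P(bag C | data) = 0.074946.
The predictive probability is P(blue next | data) = (1/2)(0.53961) + (1/5)(0.38544) + (5/7)(0.074946) = 0.40043.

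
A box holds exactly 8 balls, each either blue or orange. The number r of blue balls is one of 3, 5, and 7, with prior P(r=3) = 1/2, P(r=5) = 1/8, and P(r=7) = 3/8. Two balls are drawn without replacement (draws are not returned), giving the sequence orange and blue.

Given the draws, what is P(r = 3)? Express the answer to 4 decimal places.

Compute the likelihood of the observed sequence for each case: P(data | r = 3) = (5/8)(3/7) = 15/56; P(data | r = 5) = (3/8)(5/7) = 15/56; P(data | r = 7) = (1/8)(7/7) = 1/8.
Multiplying each by its prior: 1/2 · 15/56 = 15/112, 1/8 · 15/56 = 15/448, 3/8 · 1/8 = 3/64; summing to 3/14.
Therefore the posterior P(r = 3 | data) = (15/112) / (3/14) = 5/8.

0.6250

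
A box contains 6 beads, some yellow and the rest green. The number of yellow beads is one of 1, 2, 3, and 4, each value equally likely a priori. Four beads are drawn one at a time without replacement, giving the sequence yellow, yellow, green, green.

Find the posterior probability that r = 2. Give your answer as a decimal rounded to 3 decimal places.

Under each hypothesis, the probability of the observed sequence is: P(data | r = 1) = (1/6)(0/5) = 0; P(data | r = 2) = (2/6)(1/5)(4/4)(3/3) = 1/15; P(data | r = 3) = (3/6)(2/5)(3/4)(2/3) = 1/10; P(data | r = 4) = (4/6)(3/5)(2/4)(1/3) = 1/15.
Multiplying each by its prior: 1/4 · 0 = 0, 1/4 · 1/15 = 1/60, 1/4 · 1/10 = 1/40, 1/4 · 1/15 = 1/60; these sum to 7/120.
By Bayes' rule, P(r = 2 | data) = (1/60) / (7/120) = 2/7.

0.286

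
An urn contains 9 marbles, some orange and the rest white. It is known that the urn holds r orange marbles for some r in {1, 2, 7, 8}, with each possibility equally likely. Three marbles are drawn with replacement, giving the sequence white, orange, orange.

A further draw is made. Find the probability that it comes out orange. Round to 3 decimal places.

0.708

Compute the likelihood of the observed sequence for each case: P(data | r = 1) = (8/9)(1/9)(1/9) = 0.010974; P(data | r = 2) = (7/9)(2/9)(2/9) = 0.038409; P(data | r = 7) = (2/9)(7/9)(7/9) = 0.13443; P(data | r = 8) = (1/9)(8/9)(8/9) = 0.087791.
Multiplying each by its prior: 1/4 · 0.010974 = 0.0027435, 1/4 · 0.038409 = 0.0096022, 1/4 · 0.13443 = 0.033608, 1/4 · 0.087791 = 0.021948; these sum to 0.067901.
Normalising, the posterior is P(r = 1 | data) = 0.040404, P(r = 2 | data) = 0.14141, P(r = 7 | data) = 0.49495, P(r = 8 | data) = 0.32323.
Averaging over the posterior, P(orange next | data) = (1/9)(0.040404) + (2/9)(0.14141) + (7/9)(0.49495) + (8/9)(0.32323) = 0.70819.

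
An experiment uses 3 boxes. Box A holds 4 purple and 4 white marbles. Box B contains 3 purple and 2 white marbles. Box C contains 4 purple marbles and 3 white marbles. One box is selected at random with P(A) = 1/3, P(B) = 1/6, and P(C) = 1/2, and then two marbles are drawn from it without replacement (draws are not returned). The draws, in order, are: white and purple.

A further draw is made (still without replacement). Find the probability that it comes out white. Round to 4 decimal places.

For each hypothesis, P(data | H) works out to: P(data | box A) = (4/8)(4/7) = 2/7; P(data | box B) = (2/5)(3/4) = 3/10; P(data | box C) = (3/7)(4/6) = 2/7.
The prior-weighted likelihoods are 1/3 · 2/7 = 2/21, 1/6 · 3/10 = 1/20, 1/2 · 2/7 = 1/7; summing to 121/420.
The posterior is then P(box A | data) = 40/121, P(box B | data) = 21/121, P(box C | data) = 60/121.
Averaging over the posterior, P(white next | data) = (1/2)(40/121) + (1/3)(21/121) + (2/5)(60/121) = 51/121.

0.4215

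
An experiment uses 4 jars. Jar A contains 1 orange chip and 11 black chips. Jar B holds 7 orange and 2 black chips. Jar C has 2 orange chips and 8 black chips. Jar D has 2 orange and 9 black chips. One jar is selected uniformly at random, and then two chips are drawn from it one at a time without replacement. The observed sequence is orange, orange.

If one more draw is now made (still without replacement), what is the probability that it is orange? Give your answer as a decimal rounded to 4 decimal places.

For each hypothesis, P(data | H) works out to: P(data | jar A) = (1/12)(0/11) = 0; P(data | jar B) = (7/9)(6/8) = 0.58333; P(data | jar C) = (2/10)(1/9) = 0.022222; P(data | jar D) = (2/11)(1/10) = 0.018182.
Multiplying each by its prior: 1/4 · 0 = 0, 1/4 · 0.58333 = 0.14583, 1/4 · 0.022222 = 0.0055556, 1/4 · 0.018182 = 0.0045455; summing to 0.15593.
Dividing through by the total gives posterior P(jar A | data) = 0, P(jar B | data) = 0.93522, P(jar C | data) = 0.035628, P(jar D | data) = 0.02915.
So P(orange next | data) = Σ P(orange next | H) P(H | data) = (5/7)(0.93522) + (0)(0.035628) + (0)(0.02915) = 0.66802.

0.6680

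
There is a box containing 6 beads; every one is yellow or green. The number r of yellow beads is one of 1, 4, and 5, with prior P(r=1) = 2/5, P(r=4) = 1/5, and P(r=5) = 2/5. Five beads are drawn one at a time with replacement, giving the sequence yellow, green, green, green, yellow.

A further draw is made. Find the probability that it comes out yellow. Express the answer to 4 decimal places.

The likelihood of the observed sequence under each hypothesis: P(data | r = 1) = (1/6)(5/6)(5/6)(5/6)(1/6) = 0.016075; P(data | r = 4) = (4/6)(2/6)(2/6)(2/6)(4/6) = 0.016461; P(data | r = 5) = (5/6)(1/6)(1/6)(1/6)(5/6) = 0.003215.
Multiplying each by its prior: 2/5 · 0.016075 = 0.00643, 1/5 · 0.016461 = 0.0032922, 2/5 · 0.003215 = 0.001286; with total 0.011008.
Dividing through by the total gives posterior P(r = 1 | data) = 0.58411, P(r = 4 | data) = 0.29907, P(r = 5 | data) = 0.11682.
So P(yellow next | data) = Σ P(yellow next | H) P(H | data) = (1/6)(0.58411) + (2/3)(0.29907) + (5/6)(0.11682) = 0.39408.

0.3941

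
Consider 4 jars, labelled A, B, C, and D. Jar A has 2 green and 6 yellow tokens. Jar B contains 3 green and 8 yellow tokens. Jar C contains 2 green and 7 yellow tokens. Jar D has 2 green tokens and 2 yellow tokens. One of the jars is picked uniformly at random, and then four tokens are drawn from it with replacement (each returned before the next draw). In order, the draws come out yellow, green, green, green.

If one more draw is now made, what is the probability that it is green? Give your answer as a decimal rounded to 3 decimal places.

0.411

Under each hypothesis, the probability of the observed sequence is: P(data | jar A) = (6/8)(2/8)(2/8)(2/8) = 0.011719; P(data | jar B) = (8/11)(3/11)(3/11)(3/11) = 0.014753; P(data | jar C) = (7/9)(2/9)(2/9)(2/9) = 0.0085353; P(data | jar D) = (2/4)(2/4)(2/4)(2/4) = 0.0625.
The prior-weighted likelihoods are 1/4 · 0.011719 = 0.0029297, 1/4 · 0.014753 = 0.0036883, 1/4 · 0.0085353 = 0.0021338, 1/4 · 0.0625 = 0.015625; summing to 0.024377.
Dividing through by the total gives posterior P(jar A | data) = 0.12018, P(jar B | data) = 0.1513, P(jar C | data) = 0.087535, P(jar D | data) = 0.64098.
Averaging over the posterior, P(green next | data) = (1/4)(0.12018) + (3/11)(0.1513) + (2/9)(0.087535) + (1/2)(0.64098) = 0.41125.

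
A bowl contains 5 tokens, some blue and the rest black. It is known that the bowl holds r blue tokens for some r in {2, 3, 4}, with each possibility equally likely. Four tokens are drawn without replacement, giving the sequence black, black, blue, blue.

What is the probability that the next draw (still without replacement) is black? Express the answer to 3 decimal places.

Compute the likelihood of the observed sequence for each case: P(data | r = 2) = (3/5)(2/4)(2/3)(1/2) = 1/10; P(data | r = 3) = (2/5)(1/4)(3/3)(2/2) = 1/10; P(data | r = 4) = (1/5)(0/4) = 0.
Multiplying each by its prior: 1/3 · 1/10 = 1/30, 1/3 · 1/10 = 1/30, 1/3 · 0 = 0; these sum to 1/15.
The posterior is then P(r = 2 | data) = 1/2, P(r = 3 | data) = 1/2, P(r = 4 | data) = 0.
The predictive probability is P(black next | data) = (1)(1/2) + (0)(1/2) = 1/2.

0.500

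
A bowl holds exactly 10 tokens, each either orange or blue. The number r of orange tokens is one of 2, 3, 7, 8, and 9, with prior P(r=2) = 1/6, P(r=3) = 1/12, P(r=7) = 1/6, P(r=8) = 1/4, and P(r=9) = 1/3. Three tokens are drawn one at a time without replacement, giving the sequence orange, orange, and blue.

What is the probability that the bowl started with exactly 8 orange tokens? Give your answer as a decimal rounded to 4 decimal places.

Compute the likelihood of the observed sequence for each case: P(data | r = 2) = (2/10)(1/9)(8/8) = 0.022222; P(data | r = 3) = (3/10)(2/9)(7/8) = 0.058333; P(data | r = 7) = (7/10)(6/9)(3/8) = 0.175; P(data | r = 8) = (8/10)(7/9)(2/8) = 0.15556; P(data | r = 9) = (9/10)(8/9)(1/8) = 0.1.
Weighting by the prior gives 1/6 · 0.022222 = 0.0037037, 1/12 · 0.058333 = 0.0048611, 1/6 · 0.175 = 0.029167, 1/4 · 0.15556 = 0.038889, 1/3 · 0.1 = 0.033333; with total 0.10995.
Therefore the posterior P(r = 8 | data) = (0.038889) / (0.10995) = 0.35368.

0.3537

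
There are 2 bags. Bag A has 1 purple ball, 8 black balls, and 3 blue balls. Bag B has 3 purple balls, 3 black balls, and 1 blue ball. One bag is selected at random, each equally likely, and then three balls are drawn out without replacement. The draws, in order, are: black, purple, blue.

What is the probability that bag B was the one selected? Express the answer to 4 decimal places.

0.7021

Compute the likelihood of the observed sequence for each case: P(data | bag A) = (8/12)(1/11)(3/10) = 0.018182; P(data | bag B) = (3/7)(3/6)(1/5) = 0.042857.
Weighting by the prior gives 1/2 · 0.018182 = 0.0090909, 1/2 · 0.042857 = 0.021429; these sum to 0.030519.
Hence P(bag B | data) = (0.021429) / (0.030519) = 0.70213.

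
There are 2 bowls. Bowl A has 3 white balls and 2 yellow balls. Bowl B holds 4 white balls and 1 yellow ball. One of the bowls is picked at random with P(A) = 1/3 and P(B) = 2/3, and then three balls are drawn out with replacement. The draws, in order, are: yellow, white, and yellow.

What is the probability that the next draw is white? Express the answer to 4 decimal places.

Compute the likelihood of the observed sequence for each case: P(data | bowl A) = (2/5)(3/5)(2/5) = 12/125; P(data | bowl B) = (1/5)(4/5)(1/5) = 4/125.
Multiplying each by its prior: 1/3 · 12/125 = 4/125, 2/3 · 4/125 = 8/375; with total 4/75.
Normalising, the posterior is P(bowl A | data) = 3/5, P(bowl B | data) = 2/5.
So P(white next | data) = Σ P(white next | H) P(H | data) = (3/5)(3/5) + (4/5)(2/5) = 17/25.

0.6800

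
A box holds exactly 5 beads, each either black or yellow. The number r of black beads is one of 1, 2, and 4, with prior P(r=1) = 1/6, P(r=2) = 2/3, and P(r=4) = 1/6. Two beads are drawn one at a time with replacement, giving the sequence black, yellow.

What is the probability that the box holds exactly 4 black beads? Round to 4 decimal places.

0.1250

Under each hypothesis, the probability of the observed sequence is: P(data | r = 1) = (1/5)(4/5) = 4/25; P(data | r = 2) = (2/5)(3/5) = 6/25; P(data | r = 4) = (4/5)(1/5) = 4/25.
Multiplying each by its prior: 1/6 · 4/25 = 2/75, 2/3 · 6/25 = 4/25, 1/6 · 4/25 = 2/75; summing to 16/75.
So P(r = 4 | data) = (2/75) / (16/75) = 1/8.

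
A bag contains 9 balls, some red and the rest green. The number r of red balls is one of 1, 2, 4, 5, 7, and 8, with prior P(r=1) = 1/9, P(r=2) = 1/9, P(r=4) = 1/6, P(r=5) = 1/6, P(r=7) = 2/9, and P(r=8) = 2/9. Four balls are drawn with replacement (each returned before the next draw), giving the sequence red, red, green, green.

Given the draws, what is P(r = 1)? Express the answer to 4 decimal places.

The likelihood of the observed sequence under each hypothesis: P(data | r = 1) = (1/9)(1/9)(8/9)(8/9) = 0.0097546; P(data | r = 2) = (2/9)(2/9)(7/9)(7/9) = 0.029873; P(data | r = 4) = (4/9)(4/9)(5/9)(5/9) = 0.060966; P(data | r = 5) = (5/9)(5/9)(4/9)(4/9) = 0.060966; P(data | r = 7) = (7/9)(7/9)(2/9)(2/9) = 0.029873; P(data | r = 8) = (8/9)(8/9)(1/9)(1/9) = 0.0097546.
Weighting by the prior gives 1/9 · 0.0097546 = 0.0010838, 1/9 · 0.029873 = 0.0033193, 1/6 · 0.060966 = 0.010161, 1/6 · 0.060966 = 0.010161, 2/9 · 0.029873 = 0.0066386, 2/9 · 0.0097546 = 0.0021677; these sum to 0.033531.
Hence P(r = 1 | data) = (0.0010838) / (0.033531) = 0.032323.

0.0323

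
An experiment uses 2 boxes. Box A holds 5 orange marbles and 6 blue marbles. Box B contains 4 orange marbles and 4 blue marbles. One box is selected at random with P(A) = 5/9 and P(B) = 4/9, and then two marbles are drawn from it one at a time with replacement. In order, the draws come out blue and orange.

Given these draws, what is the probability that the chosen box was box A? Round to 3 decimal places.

0.554

Under each hypothesis, the probability of the observed sequence is: P(data | box A) = (6/11)(5/11) = 0.24793; P(data | box B) = (4/8)(4/8) = 0.25.
The prior-weighted likelihoods are 5/9 · 0.24793 = 0.13774, 4/9 · 0.25 = 0.11111; these sum to 0.24885.
Hence P(box A | data) = (0.13774) / (0.24885) = 0.55351.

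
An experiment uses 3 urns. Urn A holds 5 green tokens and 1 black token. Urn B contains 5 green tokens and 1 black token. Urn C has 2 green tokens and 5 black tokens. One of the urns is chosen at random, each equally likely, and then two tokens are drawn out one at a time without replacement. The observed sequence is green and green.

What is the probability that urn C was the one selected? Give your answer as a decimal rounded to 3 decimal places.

0.034

Under each hypothesis, the probability of the observed sequence is: P(data | urn A) = (5/6)(4/5) = 2/3; P(data | urn B) = (5/6)(4/5) = 2/3; P(data | urn C) = (2/7)(1/6) = 1/21.
Multiplying each by its prior: 1/3 · 2/3 = 2/9, 1/3 · 2/3 = 2/9, 1/3 · 1/21 = 1/63; these sum to 29/63.
Therefore the posterior P(urn C | data) = (1/63) / (29/63) = 1/29.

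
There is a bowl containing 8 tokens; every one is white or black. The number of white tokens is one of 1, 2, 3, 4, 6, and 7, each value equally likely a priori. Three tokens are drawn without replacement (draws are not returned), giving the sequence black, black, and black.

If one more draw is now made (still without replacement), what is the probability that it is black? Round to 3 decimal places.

0.649

Compute the likelihood of the observed sequence for each case: P(data | r = 1) = (7/8)(6/7)(5/6) = 5/8; P(data | r = 2) = (6/8)(5/7)(4/6) = 5/14; P(data | r = 3) = (5/8)(4/7)(3/6) = 5/28; P(data | r = 4) = (4/8)(3/7)(2/6) = 1/14; P(data | r = 6) = (2/8)(1/7)(0/6) = 0; P(data | r = 7) = (1/8)(0/7) = 0.
Multiplying each by its prior: 1/6 · 5/8 = 5/48, 1/6 · 5/14 = 5/84, 1/6 · 5/28 = 5/168, 1/6 · 1/14 = 1/84, 1/6 · 0 = 0, 1/6 · 0 = 0; with total 23/112.
Dividing through by the total gives posterior P(r = 1 | data) = 35/69, P(r = 2 | data) = 20/69, P(r = 3 | data) = 10/69, P(r = 4 | data) = 4/69, P(r = 6 | data) = 0, P(r = 7 | data) = 0.
Averaging over the posterior, P(black next | data) = (4/5)(35/69) + (3/5)(20/69) + (2/5)(10/69) + (1/5)(4/69) = 224/345.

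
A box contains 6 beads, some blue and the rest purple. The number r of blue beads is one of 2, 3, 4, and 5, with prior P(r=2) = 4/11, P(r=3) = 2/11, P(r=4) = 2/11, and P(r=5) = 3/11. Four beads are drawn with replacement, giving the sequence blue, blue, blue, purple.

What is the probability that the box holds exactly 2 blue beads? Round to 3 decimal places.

Under each hypothesis, the probability of the observed sequence is: P(data | r = 2) = (2/6)(2/6)(2/6)(4/6) = 0.024691; P(data | r = 3) = (3/6)(3/6)(3/6)(3/6) = 0.0625; P(data | r = 4) = (4/6)(4/6)(4/6)(2/6) = 0.098765; P(data | r = 5) = (5/6)(5/6)(5/6)(1/6) = 0.096451.
Multiplying each by its prior: 4/11 · 0.024691 = 0.0089787, 2/11 · 0.0625 = 0.011364, 2/11 · 0.098765 = 0.017957, 3/11 · 0.096451 = 0.026305; these sum to 0.064604.
So P(r = 2 | data) = (0.0089787) / (0.064604) = 0.13898.

0.139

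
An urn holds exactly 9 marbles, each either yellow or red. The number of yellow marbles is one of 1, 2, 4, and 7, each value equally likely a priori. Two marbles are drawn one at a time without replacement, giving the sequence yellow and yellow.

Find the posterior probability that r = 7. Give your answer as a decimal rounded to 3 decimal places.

Compute the likelihood of the observed sequence for each case: P(data | r = 1) = (1/9)(0/8) = 0; P(data | r = 2) = (2/9)(1/8) = 1/36; P(data | r = 4) = (4/9)(3/8) = 1/6; P(data | r = 7) = (7/9)(6/8) = 7/12.
The prior-weighted likelihoods are 1/4 · 0 = 0, 1/4 · 1/36 = 1/144, 1/4 · 1/6 = 1/24, 1/4 · 7/12 = 7/48; these sum to 7/36.
Therefore the posterior P(r = 7 | data) = (7/48) / (7/36) = 3/4.

0.750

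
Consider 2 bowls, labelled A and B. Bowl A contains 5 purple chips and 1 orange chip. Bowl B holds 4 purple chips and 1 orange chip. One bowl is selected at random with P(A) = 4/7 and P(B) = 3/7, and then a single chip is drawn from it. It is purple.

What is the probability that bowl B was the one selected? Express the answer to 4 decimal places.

The likelihood of this draw under each hypothesis: P(data | bowl A) = (5/6) = 5/6; P(data | bowl B) = (4/5) = 4/5.
Multiplying each by its prior: 4/7 · 5/6 = 10/21, 3/7 · 4/5 = 12/35; these sum to 86/105.
So P(bowl B | data) = (12/35) / (86/105) = 18/43.

0.4186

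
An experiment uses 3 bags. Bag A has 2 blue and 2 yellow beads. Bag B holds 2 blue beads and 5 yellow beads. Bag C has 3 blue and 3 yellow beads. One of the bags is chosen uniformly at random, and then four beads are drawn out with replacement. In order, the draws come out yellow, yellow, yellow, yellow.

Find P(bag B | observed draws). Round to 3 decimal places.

0.676

Under each hypothesis, the probability of the observed sequence is: P(data | bag A) = (2/4)(2/4)(2/4)(2/4) = 0.0625; P(data | bag B) = (5/7)(5/7)(5/7)(5/7) = 0.26031; P(data | bag C) = (3/6)(3/6)(3/6)(3/6) = 0.0625.
Multiplying each by its prior: 1/3 · 0.0625 = 0.020833, 1/3 · 0.26031 = 0.086769, 1/3 · 0.0625 = 0.020833; these sum to 0.12844.
Therefore the posterior P(bag B | data) = (0.086769) / (0.12844) = 0.67558.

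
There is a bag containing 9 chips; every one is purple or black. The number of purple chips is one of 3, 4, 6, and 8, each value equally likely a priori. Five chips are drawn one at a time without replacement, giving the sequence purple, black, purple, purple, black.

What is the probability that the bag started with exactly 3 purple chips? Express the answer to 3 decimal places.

Compute the likelihood of the observed sequence for each case: P(data | r = 3) = (3/9)(6/8)(2/7)(1/6)(5/5) = 0.011905; P(data | r = 4) = (4/9)(5/8)(3/7)(2/6)(4/5) = 0.031746; P(data | r = 6) = (6/9)(3/8)(5/7)(4/6)(2/5) = 0.047619; P(data | r = 8) = (8/9)(1/8)(7/7)(6/6)(0/5) = 0.
Multiplying each by its prior: 1/4 · 0.011905 = 0.0029762, 1/4 · 0.031746 = 0.0079365, 1/4 · 0.047619 = 0.011905, 1/4 · 0 = 0; summing to 0.022817.
By Bayes' rule, P(r = 3 | data) = (0.0029762) / (0.022817) = 0.13043.

0.130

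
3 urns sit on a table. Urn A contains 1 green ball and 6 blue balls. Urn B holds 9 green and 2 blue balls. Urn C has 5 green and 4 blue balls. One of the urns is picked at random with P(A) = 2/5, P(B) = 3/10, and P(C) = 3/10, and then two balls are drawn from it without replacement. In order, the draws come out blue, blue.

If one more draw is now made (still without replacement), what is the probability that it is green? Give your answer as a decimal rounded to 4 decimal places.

0.2882

For each hypothesis, P(data | H) works out to: P(data | urn A) = (6/7)(5/6) = 0.71429; P(data | urn B) = (2/11)(1/10) = 0.018182; P(data | urn C) = (4/9)(3/8) = 0.16667.
Weighting by the prior gives 2/5 · 0.71429 = 0.28571, 3/10 · 0.018182 = 0.0054545, 3/10 · 0.16667 = 0.05; these sum to 0.34117.
Normalising, the posterior is P(urn A | data) = 0.83746, P(urn B | data) = 0.015988, P(urn C | data) = 0.14656.
Averaging over the posterior, P(green next | data) = (1/5)(0.83746) + (1)(0.015988) + (5/7)(0.14656) = 0.28816.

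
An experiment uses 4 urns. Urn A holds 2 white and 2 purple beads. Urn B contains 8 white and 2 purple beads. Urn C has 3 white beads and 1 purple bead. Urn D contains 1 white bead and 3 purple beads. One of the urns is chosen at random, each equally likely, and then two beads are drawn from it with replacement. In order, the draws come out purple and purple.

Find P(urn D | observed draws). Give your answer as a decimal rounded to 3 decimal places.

Under each hypothesis, the probability of the observed sequence is: P(data | urn A) = (2/4)(2/4) = 1/4; P(data | urn B) = (2/10)(2/10) = 1/25; P(data | urn C) = (1/4)(1/4) = 1/16; P(data | urn D) = (3/4)(3/4) = 9/16.
Multiplying each by its prior: 1/4 · 1/4 = 1/16, 1/4 · 1/25 = 1/100, 1/4 · 1/16 = 1/64, 1/4 · 9/16 = 9/64; summing to 183/800.
Hence P(urn D | data) = (9/64) / (183/800) = 75/122.

0.615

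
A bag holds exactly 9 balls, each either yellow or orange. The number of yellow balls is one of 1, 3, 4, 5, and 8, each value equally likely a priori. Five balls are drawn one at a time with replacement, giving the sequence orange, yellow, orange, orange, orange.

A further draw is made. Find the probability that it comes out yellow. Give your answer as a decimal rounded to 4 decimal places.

Under each hypothesis, the probability of the observed sequence is: P(data | r = 1) = (8/9)(1/9)(8/9)(8/9)(8/9) = 0.069366; P(data | r = 3) = (6/9)(3/9)(6/9)(6/9)(6/9) = 0.065844; P(data | r = 4) = (5/9)(4/9)(5/9)(5/9)(5/9) = 0.042338; P(data | r = 5) = (4/9)(5/9)(4/9)(4/9)(4/9) = 0.021677; P(data | r = 8) = (1/9)(8/9)(1/9)(1/9)(1/9) = 0.00013548.
Multiplying each by its prior: 1/5 · 0.069366 = 0.013873, 1/5 · 0.065844 = 0.013169, 1/5 · 0.042338 = 0.0084675, 1/5 · 0.021677 = 0.0043354, 1/5 · 0.00013548 = 2.7096e-05; with total 0.039872.
The posterior is then P(r = 1 | data) = 0.34794, P(r = 3 | data) = 0.33028, P(r = 4 | data) = 0.21237, P(r = 5 | data) = 0.10873, P(r = 8 | data) = 0.00067958.
The predictive probability is P(yellow next | data) = (1/9)(0.34794) + (1/3)(0.33028) + (4/9)(0.21237) + (5/9)(0.10873) + (8/9)(0.00067958) = 0.30415.

0.3041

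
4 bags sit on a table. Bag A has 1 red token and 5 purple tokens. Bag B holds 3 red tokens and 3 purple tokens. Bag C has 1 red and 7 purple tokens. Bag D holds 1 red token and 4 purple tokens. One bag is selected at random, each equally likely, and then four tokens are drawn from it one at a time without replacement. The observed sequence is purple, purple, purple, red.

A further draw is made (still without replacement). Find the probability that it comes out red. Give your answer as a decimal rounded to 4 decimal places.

For each hypothesis, P(data | H) works out to: P(data | bag A) = (5/6)(4/5)(3/4)(1/3) = 1/6; P(data | bag B) = (3/6)(2/5)(1/4)(3/3) = 1/20; P(data | bag C) = (7/8)(6/7)(5/6)(1/5) = 1/8; P(data | bag D) = (4/5)(3/4)(2/3)(1/2) = 1/5.
Weighting by the prior gives 1/4 · 1/6 = 1/24, 1/4 · 1/20 = 1/80, 1/4 · 1/8 = 1/32, 1/4 · 1/5 = 1/20; these sum to 13/96.
The posterior is then P(bag A | data) = 4/13, P(bag B | data) = 6/65, P(bag C | data) = 3/13, P(bag D | data) = 24/65.
Averaging over the posterior, P(red next | data) = (0)(4/13) + (1)(6/65) + (0)(3/13) + (0)(24/65) = 6/65.

0.0923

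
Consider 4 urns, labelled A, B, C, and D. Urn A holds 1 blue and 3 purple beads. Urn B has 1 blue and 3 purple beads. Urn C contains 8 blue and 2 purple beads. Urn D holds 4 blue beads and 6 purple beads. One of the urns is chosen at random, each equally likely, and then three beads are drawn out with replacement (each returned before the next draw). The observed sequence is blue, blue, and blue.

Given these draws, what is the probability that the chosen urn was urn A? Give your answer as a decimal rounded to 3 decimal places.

The likelihood of the observed sequence under each hypothesis: P(data | urn A) = (1/4)(1/4)(1/4) = 0.015625; P(data | urn B) = (1/4)(1/4)(1/4) = 0.015625; P(data | urn C) = (8/10)(8/10)(8/10) = 0.512; P(data | urn D) = (4/10)(4/10)(4/10) = 0.064.
The prior-weighted likelihoods are 1/4 · 0.015625 = 0.0039062, 1/4 · 0.015625 = 0.0039062, 1/4 · 0.512 = 0.128, 1/4 · 0.064 = 0.016; summing to 0.15181.
By Bayes' rule, P(urn A | data) = (0.0039062) / (0.15181) = 0.025731.

0.026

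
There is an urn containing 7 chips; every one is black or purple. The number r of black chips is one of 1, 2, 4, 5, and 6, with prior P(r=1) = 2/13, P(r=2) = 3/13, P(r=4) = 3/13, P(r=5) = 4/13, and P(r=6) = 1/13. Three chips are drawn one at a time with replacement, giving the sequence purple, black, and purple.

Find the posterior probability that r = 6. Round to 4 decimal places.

0.0144

Compute the likelihood of the observed sequence for each case: P(data | r = 1) = (6/7)(1/7)(6/7) = 0.10496; P(data | r = 2) = (5/7)(2/7)(5/7) = 0.14577; P(data | r = 4) = (3/7)(4/7)(3/7) = 0.10496; P(data | r = 5) = (2/7)(5/7)(2/7) = 0.058309; P(data | r = 6) = (1/7)(6/7)(1/7) = 0.017493.
Multiplying each by its prior: 2/13 · 0.10496 = 0.016147, 3/13 · 0.14577 = 0.03364, 3/13 · 0.10496 = 0.024221, 4/13 · 0.058309 = 0.017941, 1/13 · 0.017493 = 0.0013456; these sum to 0.093294.
So P(r = 6 | data) = (0.0013456) / (0.093294) = 0.014423.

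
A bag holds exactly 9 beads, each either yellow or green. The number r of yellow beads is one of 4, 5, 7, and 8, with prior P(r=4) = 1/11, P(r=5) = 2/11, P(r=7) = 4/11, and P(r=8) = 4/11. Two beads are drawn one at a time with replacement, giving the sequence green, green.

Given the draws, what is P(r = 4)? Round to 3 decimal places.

The likelihood of the observed sequence under each hypothesis: P(data | r = 4) = (5/9)(5/9) = 25/81; P(data | r = 5) = (4/9)(4/9) = 16/81; P(data | r = 7) = (2/9)(2/9) = 4/81; P(data | r = 8) = (1/9)(1/9) = 1/81.
Weighting by the prior gives 1/11 · 25/81 = 25/891, 2/11 · 16/81 = 32/891, 4/11 · 4/81 = 16/891, 4/11 · 1/81 = 4/891; summing to 7/81.
So P(r = 4 | data) = (25/891) / (7/81) = 25/77.

0.325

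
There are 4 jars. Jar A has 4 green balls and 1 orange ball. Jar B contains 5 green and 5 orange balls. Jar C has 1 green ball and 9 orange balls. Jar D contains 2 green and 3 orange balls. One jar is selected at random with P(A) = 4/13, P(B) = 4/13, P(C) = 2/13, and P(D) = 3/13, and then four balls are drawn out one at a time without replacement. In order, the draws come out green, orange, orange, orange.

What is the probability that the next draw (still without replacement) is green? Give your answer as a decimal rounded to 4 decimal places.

Compute the likelihood of the observed sequence for each case: P(data | jar A) = (4/5)(1/4)(0/3) = 0; P(data | jar B) = (5/10)(5/9)(4/8)(3/7) = 5/84; P(data | jar C) = (1/10)(9/9)(8/8)(7/7) = 1/10; P(data | jar D) = (2/5)(3/4)(2/3)(1/2) = 1/10.
The prior-weighted likelihoods are 4/13 · 0 = 0, 4/13 · 5/84 = 5/273, 2/13 · 1/10 = 1/65, 3/13 · 1/10 = 3/130; with total 31/546.
Dividing through by the total gives posterior P(jar A | data) = 0, P(jar B | data) = 10/31, P(jar C | data) = 42/155, P(jar D | data) = 63/155.
So P(green next | data) = Σ P(green next | H) P(H | data) = (2/3)(10/31) + (0)(42/155) + (1)(63/155) = 289/465.

0.6215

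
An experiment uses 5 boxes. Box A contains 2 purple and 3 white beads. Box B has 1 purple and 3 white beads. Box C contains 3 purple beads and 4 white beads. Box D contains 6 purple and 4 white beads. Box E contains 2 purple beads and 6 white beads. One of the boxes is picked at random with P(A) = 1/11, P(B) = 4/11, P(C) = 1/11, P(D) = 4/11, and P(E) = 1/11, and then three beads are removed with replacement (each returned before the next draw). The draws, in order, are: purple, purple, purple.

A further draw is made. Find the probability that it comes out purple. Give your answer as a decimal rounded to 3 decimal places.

0.551

For each hypothesis, P(data | H) works out to: P(data | box A) = (2/5)(2/5)(2/5) = 0.064; P(data | box B) = (1/4)(1/4)(1/4) = 0.015625; P(data | box C) = (3/7)(3/7)(3/7) = 0.078717; P(data | box D) = (6/10)(6/10)(6/10) = 0.216; P(data | box E) = (2/8)(2/8)(2/8) = 0.015625.
Weighting by the prior gives 1/11 · 0.064 = 0.0058182, 4/11 · 0.015625 = 0.0056818, 1/11 · 0.078717 = 0.0071561, 4/11 · 0.216 = 0.078545, 1/11 · 0.015625 = 0.0014205; with total 0.098622.
Normalising, the posterior is P(box A | data) = 0.058995, P(box B | data) = 0.057612, P(box C | data) = 0.072561, P(box D | data) = 0.79643, P(box E | data) = 0.014403.
Averaging over the posterior, P(purple next | data) = (2/5)(0.058995) + (1/4)(0.057612) + (3/7)(0.072561) + (3/5)(0.79643) + (1/4)(0.014403) = 0.55056.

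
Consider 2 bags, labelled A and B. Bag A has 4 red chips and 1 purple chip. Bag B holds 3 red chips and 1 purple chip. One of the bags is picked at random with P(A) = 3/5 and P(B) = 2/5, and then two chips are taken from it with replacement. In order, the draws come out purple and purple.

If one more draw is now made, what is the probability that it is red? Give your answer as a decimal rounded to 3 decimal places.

0.774

Compute the likelihood of the observed sequence for each case: P(data | bag A) = (1/5)(1/5) = 1/25; P(data | bag B) = (1/4)(1/4) = 1/16.
Multiplying each by its prior: 3/5 · 1/25 = 3/125, 2/5 · 1/16 = 1/40; summing to 49/1000.
Normalising, the posterior is P(bag A | data) = 24/49, P(bag B | data) = 25/49.
So P(red next | data) = Σ P(red next | H) P(H | data) = (4/5)(24/49) + (3/4)(25/49) = 759/980.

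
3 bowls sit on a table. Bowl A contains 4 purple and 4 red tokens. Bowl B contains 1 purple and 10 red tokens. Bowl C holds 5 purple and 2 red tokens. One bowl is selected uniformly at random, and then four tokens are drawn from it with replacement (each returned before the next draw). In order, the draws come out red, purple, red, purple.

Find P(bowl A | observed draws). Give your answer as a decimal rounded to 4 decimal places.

0.5632

Under each hypothesis, the probability of the observed sequence is: P(data | bowl A) = (4/8)(4/8)(4/8)(4/8) = 0.0625; P(data | bowl B) = (10/11)(1/11)(10/11)(1/11) = 0.0068301; P(data | bowl C) = (2/7)(5/7)(2/7)(5/7) = 0.041649.
Multiplying each by its prior: 1/3 · 0.0625 = 0.020833, 1/3 · 0.0068301 = 0.0022767, 1/3 · 0.041649 = 0.013883; these sum to 0.036993.
So P(bowl A | data) = (0.020833) / (0.036993) = 0.56317.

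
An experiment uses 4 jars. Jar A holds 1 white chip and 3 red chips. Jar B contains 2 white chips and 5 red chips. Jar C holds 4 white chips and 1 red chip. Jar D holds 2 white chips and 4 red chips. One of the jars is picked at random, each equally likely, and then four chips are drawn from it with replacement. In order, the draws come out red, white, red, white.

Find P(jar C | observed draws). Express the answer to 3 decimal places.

For each hypothesis, P(data | H) works out to: P(data | jar A) = (3/4)(1/4)(3/4)(1/4) = 0.035156; P(data | jar B) = (5/7)(2/7)(5/7)(2/7) = 0.041649; P(data | jar C) = (1/5)(4/5)(1/5)(4/5) = 0.0256; P(data | jar D) = (4/6)(2/6)(4/6)(2/6) = 0.049383.
Multiplying each by its prior: 1/4 · 0.035156 = 0.0087891, 1/4 · 0.041649 = 0.010412, 1/4 · 0.0256 = 0.0064, 1/4 · 0.049383 = 0.012346; these sum to 0.037947.
Hence P(jar C | data) = (0.0064) / (0.037947) = 0.16866.

0.169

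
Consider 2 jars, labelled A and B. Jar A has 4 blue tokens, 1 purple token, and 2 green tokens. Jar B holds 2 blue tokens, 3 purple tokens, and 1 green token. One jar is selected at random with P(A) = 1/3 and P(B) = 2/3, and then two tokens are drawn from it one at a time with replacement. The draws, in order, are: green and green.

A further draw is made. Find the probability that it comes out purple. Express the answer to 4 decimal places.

0.2875

The likelihood of the observed sequence under each hypothesis: P(data | jar A) = (2/7)(2/7) = 0.081633; P(data | jar B) = (1/6)(1/6) = 0.027778.
Weighting by the prior gives 1/3 · 0.081633 = 0.027211, 2/3 · 0.027778 = 0.018519; these sum to 0.045729.
Normalising, the posterior is P(jar A | data) = 0.59504, P(jar B | data) = 0.40496.
Averaging over the posterior, P(purple next | data) = (1/7)(0.59504) + (1/2)(0.40496) = 0.28749.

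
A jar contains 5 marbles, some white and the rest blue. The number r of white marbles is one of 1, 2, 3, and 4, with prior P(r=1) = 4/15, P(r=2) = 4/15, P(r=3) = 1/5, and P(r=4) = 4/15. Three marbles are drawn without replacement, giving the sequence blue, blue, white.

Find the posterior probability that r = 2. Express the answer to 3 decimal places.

The likelihood of the observed sequence under each hypothesis: P(data | r = 1) = (4/5)(3/4)(1/3) = 1/5; P(data | r = 2) = (3/5)(2/4)(2/3) = 1/5; P(data | r = 3) = (2/5)(1/4)(3/3) = 1/10; P(data | r = 4) = (1/5)(0/4) = 0.
Weighting by the prior gives 4/15 · 1/5 = 4/75, 4/15 · 1/5 = 4/75, 1/5 · 1/10 = 1/50, 4/15 · 0 = 0; summing to 19/150.
Therefore the posterior P(r = 2 | data) = (4/75) / (19/150) = 8/19.

0.421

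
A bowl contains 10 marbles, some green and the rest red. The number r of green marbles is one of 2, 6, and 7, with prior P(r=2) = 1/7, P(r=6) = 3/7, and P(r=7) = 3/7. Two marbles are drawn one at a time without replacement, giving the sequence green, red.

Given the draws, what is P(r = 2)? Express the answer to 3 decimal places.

0.106

For each hypothesis, P(data | H) works out to: P(data | r = 2) = (2/10)(8/9) = 8/45; P(data | r = 6) = (6/10)(4/9) = 4/15; P(data | r = 7) = (7/10)(3/9) = 7/30.
Multiplying each by its prior: 1/7 · 8/45 = 8/315, 3/7 · 4/15 = 4/35, 3/7 · 7/30 = 1/10; with total 151/630.
Therefore the posterior P(r = 2 | data) = (8/315) / (151/630) = 16/151.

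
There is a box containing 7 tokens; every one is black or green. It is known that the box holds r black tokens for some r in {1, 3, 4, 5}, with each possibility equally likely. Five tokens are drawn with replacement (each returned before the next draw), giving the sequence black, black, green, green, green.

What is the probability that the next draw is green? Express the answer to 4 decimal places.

The likelihood of the observed sequence under each hypothesis: P(data | r = 1) = (1/7)(1/7)(6/7)(6/7)(6/7) = 0.012852; P(data | r = 3) = (3/7)(3/7)(4/7)(4/7)(4/7) = 0.034271; P(data | r = 4) = (4/7)(4/7)(3/7)(3/7)(3/7) = 0.025704; P(data | r = 5) = (5/7)(5/7)(2/7)(2/7)(2/7) = 0.0119.
Multiplying each by its prior: 1/4 · 0.012852 = 0.0032129, 1/4 · 0.034271 = 0.0085679, 1/4 · 0.025704 = 0.0064259, 1/4 · 0.0119 = 0.002975; these sum to 0.021182.
Dividing through by the total gives posterior P(r = 1 | data) = 0.15169, P(r = 3 | data) = 0.40449, P(r = 4 | data) = 0.30337, P(r = 5 | data) = 0.14045.
So P(green next | data) = Σ P(green next | H) P(H | data) = (6/7)(0.15169) + (4/7)(0.40449) + (3/7)(0.30337) + (2/7)(0.14045) = 0.5313.

0.5313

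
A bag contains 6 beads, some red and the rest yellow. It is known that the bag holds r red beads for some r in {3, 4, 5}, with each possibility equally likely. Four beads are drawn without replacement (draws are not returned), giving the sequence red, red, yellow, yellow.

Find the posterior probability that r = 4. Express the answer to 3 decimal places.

0.400

Compute the likelihood of the observed sequence for each case: P(data | r = 3) = (3/6)(2/5)(3/4)(2/3) = 1/10; P(data | r = 4) = (4/6)(3/5)(2/4)(1/3) = 1/15; P(data | r = 5) = (5/6)(4/5)(1/4)(0/3) = 0.
Multiplying each by its prior: 1/3 · 1/10 = 1/30, 1/3 · 1/15 = 1/45, 1/3 · 0 = 0; with total 1/18.
So P(r = 4 | data) = (1/45) / (1/18) = 2/5.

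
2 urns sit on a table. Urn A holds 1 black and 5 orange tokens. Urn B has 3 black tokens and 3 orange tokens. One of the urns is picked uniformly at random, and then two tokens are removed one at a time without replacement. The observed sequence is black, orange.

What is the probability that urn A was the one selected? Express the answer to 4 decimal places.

0.3571

Compute the likelihood of the observed sequence for each case: P(data | urn A) = (1/6)(5/5) = 1/6; P(data | urn B) = (3/6)(3/5) = 3/10.
The prior-weighted likelihoods are 1/2 · 1/6 = 1/12, 1/2 · 3/10 = 3/20; with total 7/30.
Hence P(urn A | data) = (1/12) / (7/30) = 5/14.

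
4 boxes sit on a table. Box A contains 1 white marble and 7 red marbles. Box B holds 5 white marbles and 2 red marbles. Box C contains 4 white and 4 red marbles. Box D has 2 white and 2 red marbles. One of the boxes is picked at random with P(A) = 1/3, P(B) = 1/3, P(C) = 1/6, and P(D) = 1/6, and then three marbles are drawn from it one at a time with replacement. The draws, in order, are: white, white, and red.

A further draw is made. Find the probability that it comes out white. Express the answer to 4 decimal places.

0.5918

Under each hypothesis, the probability of the observed sequence is: P(data | box A) = (1/8)(1/8)(7/8) = 0.013672; P(data | box B) = (5/7)(5/7)(2/7) = 0.14577; P(data | box C) = (4/8)(4/8)(4/8) = 0.125; P(data | box D) = (2/4)(2/4)(2/4) = 0.125.
Multiplying each by its prior: 1/3 · 0.013672 = 0.0045573, 1/3 · 0.14577 = 0.048591, 1/6 · 0.125 = 0.020833, 1/6 · 0.125 = 0.020833; with total 0.094815.
Normalising, the posterior is P(box A | data) = 0.048065, P(box B | data) = 0.51248, P(box C | data) = 0.21973, P(box D | data) = 0.21973.
Averaging over the posterior, P(white next | data) = (1/8)(0.048065) + (5/7)(0.51248) + (1/2)(0.21973) + (1/2)(0.21973) = 0.59179.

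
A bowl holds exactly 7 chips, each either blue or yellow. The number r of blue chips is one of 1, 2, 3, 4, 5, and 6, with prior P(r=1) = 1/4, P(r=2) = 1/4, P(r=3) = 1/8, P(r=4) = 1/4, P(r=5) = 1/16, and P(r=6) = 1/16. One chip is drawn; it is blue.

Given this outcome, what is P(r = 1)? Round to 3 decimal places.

0.089

The likelihood of this draw under each hypothesis: P(data | r = 1) = (1/7) = 1/7; P(data | r = 2) = (2/7) = 2/7; P(data | r = 3) = (3/7) = 3/7; P(data | r = 4) = (4/7) = 4/7; P(data | r = 5) = (5/7) = 5/7; P(data | r = 6) = (6/7) = 6/7.
Weighting by the prior gives 1/4 · 1/7 = 1/28, 1/4 · 2/7 = 1/14, 1/8 · 3/7 = 3/56, 1/4 · 4/7 = 1/7, 1/16 · 5/7 = 5/112, 1/16 · 6/7 = 3/56; these sum to 45/112.
Hence P(r = 1 | data) = (1/28) / (45/112) = 4/45.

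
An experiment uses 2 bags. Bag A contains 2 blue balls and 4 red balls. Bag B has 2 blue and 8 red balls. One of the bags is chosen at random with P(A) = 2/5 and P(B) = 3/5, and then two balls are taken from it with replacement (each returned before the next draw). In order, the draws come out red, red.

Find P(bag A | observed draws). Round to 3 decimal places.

0.316

Under each hypothesis, the probability of the observed sequence is: P(data | bag A) = (4/6)(4/6) = 0.44444; P(data | bag B) = (8/10)(8/10) = 0.64.
Multiplying each by its prior: 2/5 · 0.44444 = 0.17778, 3/5 · 0.64 = 0.384; summing to 0.56178.
So P(bag A | data) = (0.17778) / (0.56178) = 0.31646.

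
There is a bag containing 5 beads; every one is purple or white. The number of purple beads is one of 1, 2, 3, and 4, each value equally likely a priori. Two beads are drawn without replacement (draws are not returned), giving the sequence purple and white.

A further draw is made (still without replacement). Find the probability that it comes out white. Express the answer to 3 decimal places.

0.500

The likelihood of the observed sequence under each hypothesis: P(data | r = 1) = (1/5)(4/4) = 1/5; P(data | r = 2) = (2/5)(3/4) = 3/10; P(data | r = 3) = (3/5)(2/4) = 3/10; P(data | r = 4) = (4/5)(1/4) = 1/5.
Multiplying each by its prior: 1/4 · 1/5 = 1/20, 1/4 · 3/10 = 3/40, 1/4 · 3/10 = 3/40, 1/4 · 1/5 = 1/20; summing to 1/4.
Normalising, the posterior is P(r = 1 | data) = 1/5, P(r = 2 | data) = 3/10, P(r = 3 | data) = 3/10, P(r = 4 | data) = 1/5.
Averaging over the posterior, P(white next | data) = (1)(1/5) + (2/3)(3/10) + (1/3)(3/10) + (0)(1/5) = 1/2.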